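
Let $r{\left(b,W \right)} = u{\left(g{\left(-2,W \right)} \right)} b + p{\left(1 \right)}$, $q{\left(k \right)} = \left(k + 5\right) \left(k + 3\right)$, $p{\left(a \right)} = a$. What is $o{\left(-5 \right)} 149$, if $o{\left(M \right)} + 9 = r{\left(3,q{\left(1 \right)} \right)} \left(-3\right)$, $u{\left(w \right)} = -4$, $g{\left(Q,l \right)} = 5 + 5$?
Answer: $3576$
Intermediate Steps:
$q{\left(k \right)} = \left(3 + k\right) \left(5 + k\right)$ ($q{\left(k \right)} = \left(5 + k\right) \left(3 + k\right) = \left(3 + k\right) \left(5 + k\right)$)
$g{\left(Q,l \right)} = 10$
$r{\left(b,W \right)} = 1 - 4 b$ ($r{\left(b,W \right)} = - 4 b + 1 = 1 - 4 b$)
$o{\left(M \right)} = 24$ ($o{\left(M \right)} = -9 + \left(1 - 12\right) \left(-3\right) = -9 - -33 = -9 + 33 = 24$)
$o{\left(-5 \right)} 149 = 24 \cdot 149 = 3576$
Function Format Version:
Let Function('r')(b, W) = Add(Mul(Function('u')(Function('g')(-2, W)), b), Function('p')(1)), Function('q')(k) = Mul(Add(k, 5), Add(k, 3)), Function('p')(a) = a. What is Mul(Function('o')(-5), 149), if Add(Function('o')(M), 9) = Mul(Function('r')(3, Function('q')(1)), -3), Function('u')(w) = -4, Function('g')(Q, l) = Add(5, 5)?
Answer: 3576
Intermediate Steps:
Function('q')(k) = Mul(Add(3, k), Add(5, k)) (Function('q')(k) = Mul(Add(5, k), Add(3, k)) = Mul(Add(3, k), Add(5, k)))
Function('g')(Q, l) = 10
Function('r')(b, W) = Add(1, Mul(-4, b)) (Function('r')(b, W) = Add(Mul(-4, b), 1) = Add(1, Mul(-4, b)))
Function('o')(M) = 24 (Function('o')(M) = Add(-9, Mul(Add(1, Mul(-4, 3)), -3)) = Add(-9, Mul(Add(1, -12), -3)) = Add(-9, Mul(-11, -3)) = Add(-9, 33) = 24)
Mul(Function('o')(-5), 149) = Mul(24, 149) = 3576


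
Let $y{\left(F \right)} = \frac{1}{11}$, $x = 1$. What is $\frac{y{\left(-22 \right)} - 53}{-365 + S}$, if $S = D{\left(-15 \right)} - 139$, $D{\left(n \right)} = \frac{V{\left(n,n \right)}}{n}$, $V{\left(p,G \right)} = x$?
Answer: $\frac{8730}{83171} \approx 0.10496$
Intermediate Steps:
$V{\left(p,G \right)} = 1$
$y{\left(F \right)} = \frac{1}{11}$
$D{\left(n \right)} = \frac{1}{n}$ ($D{\left(n \right)} = 1 \frac{1}{n} = \frac{1}{n}$)
$S = - \frac{2086}{15}$ ($S = \frac{1}{-15} - 139 = - \frac{1}{15} - 139 = - \frac{2086}{15} \approx -139.07$)
$\frac{y{\left(-22 \right)} - 53}{-365 + S} = \frac{\frac{1}{11} - 53}{-365 - \frac{2086}{15}} = - \frac{582}{11 \left(- \frac{7561}{15}\right)} = \left(- \frac{582}{11}\right) \left(- \frac{15}{7561}\right) = \frac{8730}{83171}$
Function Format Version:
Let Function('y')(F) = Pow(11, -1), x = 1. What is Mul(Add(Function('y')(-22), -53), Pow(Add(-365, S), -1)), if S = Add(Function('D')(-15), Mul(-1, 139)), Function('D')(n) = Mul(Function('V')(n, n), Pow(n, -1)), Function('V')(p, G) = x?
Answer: Rational(8730, 83171) ≈ 0.10496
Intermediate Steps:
Function('V')(p, G) = 1
Function('y')(F) = Rational(1, 11)
Function('D')(n) = Pow(n, -1) (Function('D')(n) = Mul(1, Pow(n, -1)) = Pow(n, -1))
S = Rational(-2086, 15) (S = Add(Pow(-15, -1), Mul(-1, 139)) = Add(Rational(-1, 15), -139) = Rational(-2086, 15) ≈ -139.07)
Mul(Add(Function('y')(-22), -53), Pow(Add(-365, S), -1)) = Mul(Add(Rational(1, 11), -53), Pow(Add(-365, Rational(-2086, 15)), -1)) = Mul(Rational(-582, 11), Pow(Rational(-7561, 15), -1)) = Mul(Rational(-582, 11), Rational(-15, 7561)) = Rational(8730, 83171)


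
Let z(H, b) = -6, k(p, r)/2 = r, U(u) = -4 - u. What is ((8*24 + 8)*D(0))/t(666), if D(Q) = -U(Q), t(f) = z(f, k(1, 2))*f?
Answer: -200/999 ≈ -0.20020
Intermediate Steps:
k(p, r) = 2*r
t(f) = -6*f
D(Q) = 4 + Q (D(Q) = -(-4 - Q) = 4 + Q)
((8*24 + 8)*D(0))/t(666) = ((8*24 + 8)*(4 + 0))/((-6*666)) = ((192 + 8)*4)/(-3996) = (200*4)*(-1/3996) = 800*(-1/3996) = -200/999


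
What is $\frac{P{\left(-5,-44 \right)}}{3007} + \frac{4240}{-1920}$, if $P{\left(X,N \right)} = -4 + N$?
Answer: $- \frac{160523}{72168} \approx -2.2243$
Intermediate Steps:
$\frac{P{\left(-5,-44 \right)}}{3007} + \frac{4240}{-1920} = \frac{-4 - 44}{3007} + \frac{4240}{-1920} = \left(-48\right) \frac{1}{3007} + 4240 \left(- \frac{1}{1920}\right) = - \frac{48}{3007} - \frac{53}{24} = - \frac{160523}{72168}$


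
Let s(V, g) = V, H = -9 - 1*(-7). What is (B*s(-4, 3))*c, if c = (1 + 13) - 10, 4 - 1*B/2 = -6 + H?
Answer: -384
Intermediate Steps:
H = -2 (H = -9 + 7 = -2)
B = 24 (B = 8 - 2*(-6 - 2) = 8 - 2*(-8) = 8 + 16 = 24)
c = 4 (c = 14 - 10 = 4)
(B*s(-4, 3))*c = (24*(-4))*4 = -96*4 = -384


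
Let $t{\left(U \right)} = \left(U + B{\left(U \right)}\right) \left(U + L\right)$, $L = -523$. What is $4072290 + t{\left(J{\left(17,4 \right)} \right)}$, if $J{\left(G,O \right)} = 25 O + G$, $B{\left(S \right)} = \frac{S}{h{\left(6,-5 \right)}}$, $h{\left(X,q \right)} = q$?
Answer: $\frac{20171442}{5} \approx 4.0343 \cdot 10^{6}$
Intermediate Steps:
$B{\left(S \right)} = - \frac{S}{5}$ ($B{\left(S \right)} = \frac{S}{-5} = S \left(- \frac{1}{5}\right) = - \frac{S}{5}$)
$J{\left(G,O \right)} = G + 25 O$
$t{\left(U \right)} = \frac{4 U \left(-523 + U\right)}{5}$ ($t{\left(U \right)} = \left(U - \frac{U}{5}\right) \left(U - 523\right) = \frac{4 U}{5} \left(-523 + U\right) = \frac{4 U \left(-523 + U\right)}{5}$)
$4072290 + t{\left(J{\left(17,4 \right)} \right)} = 4072290 + \frac{4 \left(17 + 25 \cdot 4\right) \left(-523 + \left(17 + 25 \cdot 4\right)\right)}{5} = 4072290 + \frac{4 \left(17 + 100\right) \left(-523 + \left(17 + 100\right)\right)}{5} = 4072290 + \frac{4}{5} \cdot 117 \left(-523 + 117\right) = 4072290 + \frac{4}{5} \cdot 117 \left(-406\right) = 4072290 - \frac{190008}{5} = \frac{20171442}{5}$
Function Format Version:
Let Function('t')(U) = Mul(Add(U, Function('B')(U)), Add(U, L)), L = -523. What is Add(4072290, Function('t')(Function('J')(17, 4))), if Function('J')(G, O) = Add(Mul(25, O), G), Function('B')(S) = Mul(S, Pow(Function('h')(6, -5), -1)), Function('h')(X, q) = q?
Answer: Rational(20171442, 5) ≈ 4.0343e+6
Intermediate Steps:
Function('B')(S) = Mul(Rational(-1, 5), S) (Function('B')(S) = Mul(S, Pow(-5, -1)) = Mul(S, Rational(-1, 5)) = Mul(Rational(-1, 5), S))
Function('J')(G, O) = Add(G, Mul(25, O))
Function('t')(U) = Mul(Rational(4, 5), U, Add(-523, U)) (Function('t')(U) = Mul(Add(U, Mul(Rational(-1, 5), U)), Add(U, -523)) = Mul(Mul(Rational(4, 5), U), Add(-523, U)) = Mul(Rational(4, 5), U, Add(-523, U)))
Add(4072290, Function('t')(Function('J')(17, 4))) = Add(4072290, Mul(Rational(4, 5), Add(17, Mul(25, 4)), Add(-523, Add(17, Mul(25, 4))))) = Add(4072290, Mul(Rational(4, 5), Add(17, 100), Add(-523, Add(17, 100)))) = Add(4072290, Mul(Rational(4, 5), 117, Add(-523, 117))) = Add(4072290, Mul(Rational(4, 5), 117, -406)) = Add(4072290, Rational(-190008, 5)) = Rational(20171442, 5)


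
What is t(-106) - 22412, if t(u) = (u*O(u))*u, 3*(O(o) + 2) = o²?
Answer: 126113044/3 ≈ 4.2038e+7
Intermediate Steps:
O(o) = -2 + o²/3
t(u) = u²*(-2 + u²/3) (t(u) = (u*(-2 + u²/3))*u = u²*(-2 + u²/3))
t(-106) - 22412 = (⅓)*(-106)²*(-6 + (-106)²) - 22412 = (⅓)*11236*(-6 + 11236) - 22412 = (⅓)*11236*11230 - 22412 = 126180280/3 - 22412 = 126113044/3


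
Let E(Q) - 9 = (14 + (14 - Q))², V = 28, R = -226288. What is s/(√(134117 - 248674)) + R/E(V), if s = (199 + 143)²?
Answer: -226288/9 - 116964*I*√114557/114557 ≈ -25143.0 - 345.57*I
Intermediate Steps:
s = 116964 (s = 342² = 116964)
E(Q) = 9 + (28 - Q)² (E(Q) = 9 + (14 + (14 - Q))² = 9 + (28 - Q)²)
s/(√(134117 - 248674)) + R/E(V) = 116964/(√(134117 - 248674)) - 226288/(9 + (-28 + 28)²) = 116964/(√(-114557)) - 226288/(9 + 0²) = 116964/((I*√114557)) - 226288/(9 + 0) = 116964*(-I*√114557/114557) - 226288/9 = -116964*I*√114557/114557 - 226288*⅑ = -116964*I*√114557/114557 - 226288/9 = -226288/9 - 116964*I*√114557/114557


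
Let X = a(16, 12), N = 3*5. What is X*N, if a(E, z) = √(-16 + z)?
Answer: 30*I ≈ 30.0*I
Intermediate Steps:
N = 15
X = 2*I (X = √(-16 + 12) = √(-4) = 2*I ≈ 2.0*I)
X*N = (2*I)*15 = 30*I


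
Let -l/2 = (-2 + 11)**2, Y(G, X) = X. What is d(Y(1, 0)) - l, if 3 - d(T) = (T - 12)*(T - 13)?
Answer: 9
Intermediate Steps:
d(T) = 3 - (-13 + T)*(-12 + T) (d(T) = 3 - (T - 12)*(T - 13) = 3 - (-12 + T)*(-13 + T) = 3 - (-13 + T)*(-12 + T))
l = -162 (l = -2*(-2 + 11)**2 = -2*9**2 = -2*81 = -162)
d(Y(1, 0)) - l = (-153 - 1*0**2 + 25*0) - 1*(-162) = (-153 - 1*0 + 0) + 162 = (-153 + 0 + 0) + 162 = -153 + 162 = 9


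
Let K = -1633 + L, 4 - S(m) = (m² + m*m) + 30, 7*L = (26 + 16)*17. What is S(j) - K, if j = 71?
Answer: -8577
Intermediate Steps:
L = 102 (L = ((26 + 16)*17)/7 = (42*17)/7 = (⅐)*714 = 102)
S(m) = -26 - 2*m² (S(m) = 4 - ((m² + m*m) + 30) = 4 - ((m² + m²) + 30) = 4 - (2*m² + 30) = 4 - (30 + 2*m²) = 4 + (-30 - 2*m²) = -26 - 2*m²)
K = -1531 (K = -1633 + 102 = -1531)
S(j) - K = (-26 - 2*71²) - 1*(-1531) = (-26 - 2*5041) + 1531 = (-26 - 10082) + 1531 = -10108 + 1531 = -8577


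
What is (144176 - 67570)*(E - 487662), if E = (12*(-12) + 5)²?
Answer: -35877730646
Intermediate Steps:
E = 19321 (E = (-144 + 5)² = (-139)² = 19321)
(144176 - 67570)*(E - 487662) = (144176 - 67570)*(19321 - 487662) = 76606*(-468341) = -35877730646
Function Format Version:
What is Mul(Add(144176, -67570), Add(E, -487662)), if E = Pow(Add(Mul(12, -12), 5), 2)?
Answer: -35877730646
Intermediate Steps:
E = 19321 (E = Pow(Add(-144, 5), 2) = Pow(-139, 2) = 19321)
Mul(Add(144176, -67570), Add(E, -487662)) = Mul(Add(144176, -67570), Add(19321, -487662)) = Mul(76606, -468341) = -35877730646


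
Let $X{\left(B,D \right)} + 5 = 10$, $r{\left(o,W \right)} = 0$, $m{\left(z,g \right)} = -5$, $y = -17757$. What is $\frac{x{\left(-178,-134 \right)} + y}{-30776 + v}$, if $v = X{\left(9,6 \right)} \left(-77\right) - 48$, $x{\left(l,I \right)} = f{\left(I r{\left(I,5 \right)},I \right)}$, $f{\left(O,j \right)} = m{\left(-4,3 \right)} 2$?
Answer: $\frac{17767}{31209} \approx 0.56929$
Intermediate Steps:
$f{\left(O,j \right)} = -10$ ($f{\left(O,j \right)} = \left(-5\right) 2 = -10$)
$x{\left(l,I \right)} = -10$
$X{\left(B,D \right)} = 5$ ($X{\left(B,D \right)} = -5 + 10 = 5$)
$v = -433$ ($v = 5 \left(-77\right) - 48 = -385 - 48 = -433$)
$\frac{x{\left(-178,-134 \right)} + y}{-30776 + v} = \frac{-10 - 17757}{-30776 - 433} = - \frac{17767}{-31209} = \left(-17767\right) \left(- \frac{1}{31209}\right) = \frac{17767}{31209}$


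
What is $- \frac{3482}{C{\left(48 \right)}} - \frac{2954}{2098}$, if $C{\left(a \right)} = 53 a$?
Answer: $- \frac{3705053}{1334328} \approx -2.7767$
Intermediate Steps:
$- \frac{3482}{C{\left(48 \right)}} - \frac{2954}{2098} = - \frac{3482}{53 \cdot 48} - \frac{2954}{2098} = - \frac{3482}{2544} - \frac{1477}{1049} = \left(-3482\right) \frac{1}{2544} - \frac{1477}{1049} = - \frac{1741}{1272} - \frac{1477}{1049} = - \frac{3705053}{1334328}$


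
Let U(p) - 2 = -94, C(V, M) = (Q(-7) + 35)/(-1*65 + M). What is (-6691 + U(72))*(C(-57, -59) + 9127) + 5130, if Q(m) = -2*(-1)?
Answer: -7675759593/124 ≈ -6.1901e+7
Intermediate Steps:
Q(m) = 2
C(V, M) = 37/(-65 + M) (C(V, M) = (2 + 35)/(-1*65 + M) = 37/(-65 + M))
U(p) = -92 (U(p) = 2 - 94 = -92)
(-6691 + U(72))*(C(-57, -59) + 9127) + 5130 = (-6691 - 92)*(37/(-65 - 59) + 9127) + 5130 = -6783*(37/(-124) + 9127) + 5130 = -6783*(37*(-1/124) + 9127) + 5130 = -6783*(-37/124 + 9127) + 5130 = -6783*1131711/124 + 5130 = -7676395713/124 + 5130 = -7675759593/124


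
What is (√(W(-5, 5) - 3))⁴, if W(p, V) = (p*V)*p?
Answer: 14884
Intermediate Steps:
W(p, V) = V*p² (W(p, V) = (V*p)*p = V*p²)
(√(W(-5, 5) - 3))⁴ = (√(5*(-5)² - 3))⁴ = (√(5*25 - 3))⁴ = (√(125 - 3))⁴ = (√122)⁴ = 14884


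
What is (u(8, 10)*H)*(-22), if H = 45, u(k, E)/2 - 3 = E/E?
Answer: -7920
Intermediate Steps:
u(k, E) = 8 (u(k, E) = 6 + 2*(E/E) = 6 + 2*1 = 6 + 2 = 8)
(u(8, 10)*H)*(-22) = (8*45)*(-22) = 360*(-22) = -7920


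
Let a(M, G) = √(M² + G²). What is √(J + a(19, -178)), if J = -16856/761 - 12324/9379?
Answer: √(-1195310611699972 + 50942749981561*√32045)/7137419 ≈ 12.472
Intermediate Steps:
a(M, G) = √(G² + M²)
J = -167470988/7137419 (J = -16856*1/761 - 12324*1/9379 = -16856/761 - 12324/9379 = -167470988/7137419 ≈ -23.464)
√(J + a(19, -178)) = √(-167470988/7137419 + √((-178)² + 19²)) = √(-167470988/7137419 + √(31684 + 361)) = √(-167470988/7137419 + √32045)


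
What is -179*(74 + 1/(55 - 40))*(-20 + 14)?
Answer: 397738/5 ≈ 79548.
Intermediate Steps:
-179*(74 + 1/(55 - 40))*(-20 + 14) = -179*(74 + 1/15)*(-6) = -198869*(-6)/15 = -179*(-2222/5) = 397738/5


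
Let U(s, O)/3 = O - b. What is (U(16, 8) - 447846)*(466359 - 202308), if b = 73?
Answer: -118305674091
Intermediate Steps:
U(s, O) = -219 + 3*O (U(s, O) = 3*(O - 1*73) = 3*(O - 73) = 3*(-73 + O) = -219 + 3*O)
(U(16, 8) - 447846)*(466359 - 202308) = ((-219 + 3*8) - 447846)*(466359 - 202308) = ((-219 + 24) - 447846)*264051 = (-195 - 447846)*264051 = -448041*264051 = -118305674091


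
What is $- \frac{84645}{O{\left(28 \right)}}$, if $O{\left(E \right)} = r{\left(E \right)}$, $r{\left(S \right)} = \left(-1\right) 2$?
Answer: $\frac{84645}{2} \approx 42323.0$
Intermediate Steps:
$r{\left(S \right)} = -2$
$O{\left(E \right)} = -2$
$- \frac{84645}{O{\left(28 \right)}} = - \frac{84645}{-2} = \left(-84645\right) \left(- \frac{1}{2}\right) = \frac{84645}{2}$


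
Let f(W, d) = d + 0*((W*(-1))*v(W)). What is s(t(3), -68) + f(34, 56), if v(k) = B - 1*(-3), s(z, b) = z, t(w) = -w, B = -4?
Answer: 53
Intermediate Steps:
v(k) = -1 (v(k) = -4 - 1*(-3) = -4 + 3 = -1)
f(W, d) = d (f(W, d) = d + 0*((W*(-1))*(-1)) = d + 0*(-W*(-1)) = d + 0*W = d + 0 = d)
s(t(3), -68) + f(34, 56) = -1*3 + 56 = -3 + 56 = 53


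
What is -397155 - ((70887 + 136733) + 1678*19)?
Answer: -636657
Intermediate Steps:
-397155 - ((70887 + 136733) + 1678*19) = -397155 - (207620 + 31882) = -397155 - 1*239502 = -397155 - 239502 = -636657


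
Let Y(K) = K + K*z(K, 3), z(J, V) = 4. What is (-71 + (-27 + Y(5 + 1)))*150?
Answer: -10200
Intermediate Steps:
Y(K) = 5*K (Y(K) = K + K*4 = K + 4*K = 5*K)
(-71 + (-27 + Y(5 + 1)))*150 = (-71 + (-27 + 5*(5 + 1)))*150 = (-71 + (-27 + 5*6))*150 = (-71 + (-27 + 30))*150 = (-71 + 3)*150 = -68*150 = -10200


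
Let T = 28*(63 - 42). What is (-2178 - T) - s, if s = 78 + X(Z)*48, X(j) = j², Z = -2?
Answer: -3036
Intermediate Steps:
T = 588 (T = 28*21 = 588)
s = 270 (s = 78 + (-2)²*48 = 78 + 4*48 = 78 + 192 = 270)
(-2178 - T) - s = (-2178 - 1*588) - 1*270 = (-2178 - 588) - 270 = -2766 - 270 = -3036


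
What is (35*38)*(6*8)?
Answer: 63840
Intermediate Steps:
(35*38)*(6*8) = 1330*48 = 63840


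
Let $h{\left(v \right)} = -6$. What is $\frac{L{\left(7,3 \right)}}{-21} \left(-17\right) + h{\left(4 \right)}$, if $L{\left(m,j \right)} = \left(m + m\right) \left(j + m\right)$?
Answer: $\frac{322}{3} \approx 107.33$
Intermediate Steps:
$L{\left(m,j \right)} = 2 m \left(j + m\right)$
$\frac{L{\left(7,3 \right)}}{-21} \left(-17\right) + h{\left(4 \right)} = \frac{2 \cdot 7 \left(3 + 7\right)}{-21} \left(-17\right) - 6 = 2 \cdot 7 \cdot 10 \left(- \frac{1}{21}\right) \left(-17\right) - 6 = 140 \left(- \frac{1}{21}\right) \left(-17\right) - 6 = \left(- \frac{20}{3}\right) \left(-17\right) - 6 = \frac{340}{3} - 6 = \frac{322}{3}$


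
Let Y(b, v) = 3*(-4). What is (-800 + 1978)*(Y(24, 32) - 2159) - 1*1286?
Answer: -2558724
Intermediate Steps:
Y(b, v) = -12
(-800 + 1978)*(Y(24, 32) - 2159) - 1*1286 = (-800 + 1978)*(-12 - 2159) - 1*1286 = 1178*(-2171) - 1286 = -2557438 - 1286 = -2558724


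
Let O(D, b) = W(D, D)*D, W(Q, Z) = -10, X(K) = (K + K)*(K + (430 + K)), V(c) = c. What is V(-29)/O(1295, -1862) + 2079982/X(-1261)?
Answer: 6772192899/17081127700 ≈ 0.39647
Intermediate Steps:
X(K) = 2*K*(430 + 2*K) (X(K) = (2*K)*(430 + 2*K) = 2*K*(430 + 2*K))
O(D, b) = -10*D
V(-29)/O(1295, -1862) + 2079982/X(-1261) = -29/((-10*1295)) + 2079982/((4*(-1261)*(215 - 1261))) = -29/(-12950) + 2079982/((4*(-1261)*(-1046))) = -29*(-1/12950) + 2079982/5276024 = 29/12950 + 2079982*(1/5276024) = 29/12950 + 1039991/2638012 = 6772192899/17081127700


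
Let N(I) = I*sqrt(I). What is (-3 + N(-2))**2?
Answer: 1 + 12*I*sqrt(2) ≈ 1.0 + 16.971*I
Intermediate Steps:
N(I) = I**(3/2)
(-3 + N(-2))**2 = (-3 + (-2)**(3/2))**2 = (-3 - 2*I*sqrt(2))**2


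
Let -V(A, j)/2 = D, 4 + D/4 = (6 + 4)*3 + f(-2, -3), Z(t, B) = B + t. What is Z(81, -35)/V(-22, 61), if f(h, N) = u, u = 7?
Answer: -23/132 ≈ -0.17424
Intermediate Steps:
f(h, N) = 7
D = 132 (D = -16 + 4*((6 + 4)*3 + 7) = -16 + 4*(10*3 + 7) = -16 + 4*(30 + 7) = -16 + 4*37 = -16 + 148 = 132)
V(A, j) = -264 (V(A, j) = -2*132 = -264)
Z(81, -35)/V(-22, 61) = (-35 + 81)/(-264) = 46*(-1/264) = -23/132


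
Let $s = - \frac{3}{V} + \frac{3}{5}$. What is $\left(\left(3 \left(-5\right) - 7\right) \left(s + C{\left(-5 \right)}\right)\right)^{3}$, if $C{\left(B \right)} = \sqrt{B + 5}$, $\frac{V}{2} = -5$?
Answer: $- \frac{970299}{125} \approx -7762.4$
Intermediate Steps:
$V = -10$ ($V = 2 \left(-5\right) = -10$)
$C{\left(B \right)} = \sqrt{5 + B}$
$s = \frac{9}{10}$ ($s = - \frac{3}{-10} + \frac{3}{5} = \left(-3\right) \left(- \frac{1}{10}\right) + 3 \cdot \frac{1}{5} = \frac{3}{10} + \frac{3}{5} = \frac{9}{10} \approx 0.9$)
$\left(\left(3 \left(-5\right) - 7\right) \left(s + C{\left(-5 \right)}\right)\right)^{3} = \left(\left(3 \left(-5\right) - 7\right) \left(\frac{9}{10} + \sqrt{5 - 5}\right)\right)^{3} = \left(\left(-15 - 7\right) \left(\frac{9}{10} + \sqrt{0}\right)\right)^{3} = \left(- 22 \left(\frac{9}{10} + 0\right)\right)^{3} = \left(\left(-22\right) \frac{9}{10}\right)^{3} = \left(- \frac{99}{5}\right)^{3} = - \frac{970299}{125}$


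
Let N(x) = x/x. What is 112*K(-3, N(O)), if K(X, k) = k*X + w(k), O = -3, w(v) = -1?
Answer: -448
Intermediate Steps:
N(x) = 1
K(X, k) = -1 + X*k (K(X, k) = k*X - 1 = X*k - 1 = -1 + X*k)
112*K(-3, N(O)) = 112*(-1 - 3*1) = 112*(-1 - 3) = 112*(-4) = -448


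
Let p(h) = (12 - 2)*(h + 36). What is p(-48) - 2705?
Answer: -2825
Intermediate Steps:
p(h) = 360 + 10*h (p(h) = 10*(36 + h) = 360 + 10*h)
p(-48) - 2705 = (360 + 10*(-48)) - 2705 = (360 - 480) - 2705 = -120 - 2705 = -2825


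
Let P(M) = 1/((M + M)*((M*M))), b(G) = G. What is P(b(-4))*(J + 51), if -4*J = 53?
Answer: -151/512 ≈ -0.29492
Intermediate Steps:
J = -53/4 (J = -¼*53 = -53/4 ≈ -13.250)
P(M) = 1/(2*M³) (P(M) = 1/(((2*M))*(M²)) = (1/(2*M))/M² = 1/(2*M³))
P(b(-4))*(J + 51) = ((½)/(-4)³)*(-53/4 + 51) = ((½)*(-1/64))*(151/4) = -1/128*151/4 = -151/512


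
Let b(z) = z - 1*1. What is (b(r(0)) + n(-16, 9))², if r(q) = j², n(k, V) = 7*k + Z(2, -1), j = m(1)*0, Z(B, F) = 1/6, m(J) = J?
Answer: 458329/36 ≈ 12731.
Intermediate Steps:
Z(B, F) = ⅙ (Z(B, F) = 1*(⅙) = ⅙)
j = 0 (j = 1*0 = 0)
n(k, V) = ⅙ + 7*k (n(k, V) = 7*k + ⅙ = ⅙ + 7*k)
r(q) = 0 (r(q) = 0² = 0)
b(z) = -1 + z (b(z) = z - 1 = -1 + z)
(b(r(0)) + n(-16, 9))² = ((-1 + 0) + (⅙ + 7*(-16)))² = (-1 + (⅙ - 112))² = (-1 - 671/6)² = (-677/6)² = 458329/36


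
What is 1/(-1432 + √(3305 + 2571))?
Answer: -358/511187 - √1469/1022374 ≈ -0.00073782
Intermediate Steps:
1/(-1432 + √(3305 + 2571)) = 1/(-1432 + √5876) = 1/(-1432 + 2*√1469)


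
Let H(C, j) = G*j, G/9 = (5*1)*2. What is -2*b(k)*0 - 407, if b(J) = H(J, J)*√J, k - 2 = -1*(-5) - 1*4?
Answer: -407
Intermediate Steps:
G = 90 (G = 9*((5*1)*2) = 9*(5*2) = 9*10 = 90)
k = 3 (k = 2 + (-1*(-5) - 1*4) = 2 + (5 - 4) = 2 + 1 = 3)
H(C, j) = 90*j
b(J) = 90*J^(3/2) (b(J) = (90*J)*√J = 90*J^(3/2))
-2*b(k)*0 - 407 = -180*3^(3/2)*0 - 407 = -180*3*√3*0 - 407 = -540*√3*0 - 407 = 0 - 407 = -407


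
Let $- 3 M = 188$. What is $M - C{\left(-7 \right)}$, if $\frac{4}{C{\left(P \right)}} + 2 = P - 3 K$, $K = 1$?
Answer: $- \frac{187}{3} \approx -62.333$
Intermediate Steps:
$M = - \frac{188}{3}$ ($M = \left(- \frac{1}{3}\right) 188 = - \frac{188}{3} \approx -62.667$)
$C{\left(P \right)} = \frac{4}{-5 + P}$ ($C{\left(P \right)} = \frac{4}{-2 + \left(P - 3\right)} = \frac{4}{-2 + \left(-3 + P\right)} = \frac{4}{-5 + P}$)
$M - C{\left(-7 \right)} = - \frac{188}{3} - \frac{4}{-5 - 7} = - \frac{188}{3} - \frac{4}{-12} = - \frac{188}{3} - 4 \left(- \frac{1}{12}\right) = - \frac{188}{3} - - \frac{1}{3} = - \frac{188}{3} + \frac{1}{3} = - \frac{187}{3}$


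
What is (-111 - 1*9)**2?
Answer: 14400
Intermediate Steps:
(-111 - 1*9)**2 = (-111 - 9)**2 = (-120)**2 = 14400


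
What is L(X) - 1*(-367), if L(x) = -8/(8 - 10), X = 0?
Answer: 371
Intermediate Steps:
L(x) = 4 (L(x) = -8/(-2) = -8*(-½) = 4)
L(X) - 1*(-367) = 4 - 1*(-367) = 4 + 367 = 371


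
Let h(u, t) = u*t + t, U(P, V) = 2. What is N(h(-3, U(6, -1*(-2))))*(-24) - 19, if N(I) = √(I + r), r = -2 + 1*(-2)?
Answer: -19 - 48*I*√2 ≈ -19.0 - 67.882*I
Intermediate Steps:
r = -4 (r = -2 - 2 = -4)
h(u, t) = t + t*u (h(u, t) = t*u + t = t + t*u)
N(I) = √(-4 + I) (N(I) = √(I - 4) = √(-4 + I))
N(h(-3, U(6, -1*(-2))))*(-24) - 19 = √(-4 + 2*(1 - 3))*(-24) - 19 = √(-4 + 2*(-2))*(-24) - 19 = √(-4 - 4)*(-24) - 19 = √(-8)*(-24) - 19 = (2*I*√2)*(-24) - 19 = -48*I*√2 - 19 = -19 - 48*I*√2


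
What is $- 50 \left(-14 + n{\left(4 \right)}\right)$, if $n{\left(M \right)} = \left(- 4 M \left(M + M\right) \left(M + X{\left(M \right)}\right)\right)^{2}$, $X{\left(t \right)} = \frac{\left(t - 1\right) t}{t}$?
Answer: $-40140100$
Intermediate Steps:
$X{\left(t \right)} = -1 + t$ ($X{\left(t \right)} = \frac{\left(-1 + t\right) t}{t} = \frac{t \left(-1 + t\right)}{t} = -1 + t$)
$n{\left(M \right)} = 64 M^{4} \left(-1 + 2 M\right)^{2}$ ($n{\left(M \right)} = \left(- 4 M \left(M + M\right) \left(M + \left(-1 + M\right)\right)\right)^{2} = \left(- 4 M 2 M \left(-1 + 2 M\right)\right)^{2} = \left(- 8 M^{2} \left(-1 + 2 M\right)\right)^{2} = 64 M^{4} \left(-1 + 2 M\right)^{2}$)
$- 50 \left(-14 + n{\left(4 \right)}\right) = - 50 \left(-14 + 64 \cdot 4^{4} \left(-1 + 2 \cdot 4\right)^{2}\right) = - 50 \left(-14 + 64 \cdot 256 \left(-1 + 8\right)^{2}\right) = - 50 \left(-14 + 64 \cdot 256 \cdot 7^{2}\right) = - 50 \left(-14 + 64 \cdot 256 \cdot 49\right) = - 50 \left(-14 + 802816\right) = \left(-50\right) 802802 = -40140100$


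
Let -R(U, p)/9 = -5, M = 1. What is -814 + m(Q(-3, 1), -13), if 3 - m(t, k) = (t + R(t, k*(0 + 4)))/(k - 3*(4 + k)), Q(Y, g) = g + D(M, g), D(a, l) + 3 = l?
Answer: -5699/7 ≈ -814.14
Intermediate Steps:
D(a, l) = -3 + l
R(U, p) = 45 (R(U, p) = -9*(-5) = 45)
Q(Y, g) = -3 + 2*g (Q(Y, g) = g + (-3 + g) = -3 + 2*g)
m(t, k) = 3 - (45 + t)/(-12 - 2*k) (m(t, k) = 3 - (t + 45)/(k - 3*(4 + k)) = 3 - (45 + t)/(k + (-12 - 3*k)) = 3 - (45 + t)/(-12 - 2*k))
-814 + m(Q(-3, 1), -13) = -814 + (81 + (-3 + 2*1) + 6*(-13))/(2*(6 - 13)) = -814 + (½)*(81 + (-3 + 2) - 78)/(-7) = -814 + (½)*(-⅐)*(81 - 1 - 78) = -814 + (½)*(-⅐)*2 = -814 - ⅐ = -5699/7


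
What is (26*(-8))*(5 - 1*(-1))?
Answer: -1248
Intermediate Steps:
(26*(-8))*(5 - 1*(-1)) = -208*(5 + 1) = -208*6 = -1248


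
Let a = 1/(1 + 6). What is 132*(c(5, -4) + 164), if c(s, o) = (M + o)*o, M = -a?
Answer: 166848/7 ≈ 23835.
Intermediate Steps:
a = ⅐ (a = 1/7 = ⅐ ≈ 0.14286)
M = -⅐ (M = -1*⅐ = -⅐ ≈ -0.14286)
c(s, o) = o*(-⅐ + o) (c(s, o) = (-⅐ + o)*o = o*(-⅐ + o))
132*(c(5, -4) + 164) = 132*(-4*(-⅐ - 4) + 164) = 132*(-4*(-29/7) + 164) = 132*(116/7 + 164) = 132*(1264/7) = 166848/7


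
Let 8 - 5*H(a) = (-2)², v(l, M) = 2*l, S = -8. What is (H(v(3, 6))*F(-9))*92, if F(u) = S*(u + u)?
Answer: 52992/5 ≈ 10598.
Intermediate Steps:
F(u) = -16*u (F(u) = -8*(u + u) = -16*u)
H(a) = ⅘ (H(a) = 8/5 - ⅕*(-2)² = 8/5 - ⅕*4 = 8/5 - ⅘ = ⅘)
(H(v(3, 6))*F(-9))*92 = (4*(-16*(-9))/5)*92 = ((⅘)*144)*92 = (576/5)*92 = 52992/5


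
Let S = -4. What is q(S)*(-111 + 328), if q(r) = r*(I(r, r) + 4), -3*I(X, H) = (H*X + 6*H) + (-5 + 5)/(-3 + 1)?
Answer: -17360/3 ≈ -5786.7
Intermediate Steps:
I(X, H) = -2*H - H*X/3 (I(X, H) = -((H*X + 6*H) + (-5 + 5)/(-3 + 1))/3 = -((6*H + H*X) + 0/(-2))/3 = -((6*H + H*X) + 0*(-½))/3 = -((6*H + H*X) + 0)/3 = -(6*H + H*X)/3 = -2*H - H*X/3)
q(r) = r*(4 - r*(6 + r)/3) (q(r) = r*(-r*(6 + r)/3 + 4) = r*(4 - r*(6 + r)/3))
q(S)*(-111 + 328) = (-⅓*(-4)*(-12 - 4*(6 - 4)))*(-111 + 328) = -⅓*(-4)*(-12 - 4*2)*217 = -⅓*(-4)*(-12 - 8)*217 = -⅓*(-4)*(-20)*217 = -80/3*217 = -17360/3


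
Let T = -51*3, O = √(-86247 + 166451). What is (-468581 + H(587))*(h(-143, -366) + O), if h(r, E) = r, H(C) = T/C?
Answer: 39333179600/587 - 550114400*√20051/587 ≈ -6.5697e+7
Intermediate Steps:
O = 2*√20051 (O = √80204 = 2*√20051 ≈ 283.20)
T = -153
H(C) = -153/C
(-468581 + H(587))*(h(-143, -366) + O) = (-468581 - 153/587)*(-143 + 2*√20051) = -275057200*(-143 + 2*√20051)/587 = 39333179600/587 - 550114400*√20051/587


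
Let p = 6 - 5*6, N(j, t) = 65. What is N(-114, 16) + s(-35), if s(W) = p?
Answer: 41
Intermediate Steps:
p = -24 (p = 6 - 30 = -24)
s(W) = -24
N(-114, 16) + s(-35) = 65 - 24 = 41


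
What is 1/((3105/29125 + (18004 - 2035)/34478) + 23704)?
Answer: 200834350/4760691862663 ≈ 4.2186e-5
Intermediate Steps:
1/((3105/29125 + (18004 - 2035)/34478) + 23704) = 1/((3105*(1/29125) + 15969*(1/34478)) + 23704) = 1/((621/5825 + 15969/34478) + 23704) = 1/(114430263/200834350 + 23704) = 1/(4760691862663/200834350) = 200834350/4760691862663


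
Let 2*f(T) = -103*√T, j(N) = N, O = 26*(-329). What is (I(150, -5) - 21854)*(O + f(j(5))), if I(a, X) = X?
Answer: 186981886 + 2251477*√5/2 ≈ 1.8950e+8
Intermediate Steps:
O = -8554
f(T) = -103*√T/2 (f(T) = (-103*√T)/2 = -103*√T/2)
(I(150, -5) - 21854)*(O + f(j(5))) = (-5 - 21854)*(-8554 - 103*√5/2) = -21859*(-8554 - 103*√5/2) = 186981886 + 2251477*√5/2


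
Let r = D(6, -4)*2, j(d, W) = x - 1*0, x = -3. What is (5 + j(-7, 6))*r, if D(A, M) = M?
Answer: -16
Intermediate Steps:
j(d, W) = -3 (j(d, W) = -3 - 1*0 = -3 + 0 = -3)
r = -8 (r = -4*2 = -8)
(5 + j(-7, 6))*r = (5 - 3)*(-8) = 2*(-8) = -16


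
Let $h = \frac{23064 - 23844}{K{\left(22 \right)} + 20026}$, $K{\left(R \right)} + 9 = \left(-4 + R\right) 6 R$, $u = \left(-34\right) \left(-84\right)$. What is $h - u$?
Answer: $- \frac{63955188}{22393} \approx -2856.0$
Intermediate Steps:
$u = 2856$
$K{\left(R \right)} = -9 + R \left(-24 + 6 R\right)$ ($K{\left(R \right)} = -9 + \left(-4 + R\right) 6 R = -9 + \left(-24 + 6 R\right) R = -9 + R \left(-24 + 6 R\right)$)
$h = - \frac{780}{22393}$ ($h = \frac{23064 - 23844}{\left(-9 - 528 + 6 \cdot 22^{2}\right) + 20026} = - \frac{780}{\left(-9 - 528 + 6 \cdot 484\right) + 20026} = - \frac{780}{\left(-9 - 528 + 2904\right) + 20026} = - \frac{780}{2367 + 20026} = - \frac{780}{22393} \approx -0.034832$)
$h - u = - \frac{780}{22393} - 2856 = - \frac{63955188}{22393}$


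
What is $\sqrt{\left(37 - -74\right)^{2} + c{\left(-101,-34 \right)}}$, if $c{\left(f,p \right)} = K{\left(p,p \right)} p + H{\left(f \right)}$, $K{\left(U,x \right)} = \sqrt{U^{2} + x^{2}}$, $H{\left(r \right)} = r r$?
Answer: $\sqrt{22522 - 1156 \sqrt{2}} \approx 144.52$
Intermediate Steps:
$H{\left(r \right)} = r^{2}$
$c{\left(f,p \right)} = f^{2} + p \sqrt{2} \sqrt{p^{2}}$ ($c{\left(f,p \right)} = \sqrt{p^{2} + p^{2}} p + f^{2} = \sqrt{2 p^{2}} p + f^{2} = \sqrt{2} \sqrt{p^{2}} p + f^{2} = p \sqrt{2} \sqrt{p^{2}} + f^{2} = f^{2} + p \sqrt{2} \sqrt{p^{2}}$)
$\sqrt{\left(37 - -74\right)^{2} + c{\left(-101,-34 \right)}} = \sqrt{\left(37 - -74\right)^{2} + \left(\left(-101\right)^{2} - 34 \sqrt{2} \sqrt{\left(-34\right)^{2}}\right)} = \sqrt{\left(37 + 74\right)^{2} + \left(10201 - 34 \sqrt{2} \sqrt{1156}\right)} = \sqrt{111^{2} + \left(10201 - 34 \sqrt{2} \cdot 34\right)} = \sqrt{12321 + \left(10201 - 1156 \sqrt{2}\right)} = \sqrt{22522 - 1156 \sqrt{2}}$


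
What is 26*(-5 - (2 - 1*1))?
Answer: -156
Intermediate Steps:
26*(-5 - (2 - 1*1)) = 26*(-5 - (2 - 1)) = 26*(-5 - 1*1) = 26*(-5 - 1) = 26*(-6) = -156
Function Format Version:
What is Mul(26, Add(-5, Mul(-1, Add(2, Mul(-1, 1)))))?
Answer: -156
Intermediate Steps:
Mul(26, Add(-5, Mul(-1, Add(2, Mul(-1, 1))))) = Mul(26, Add(-5, Mul(-1, Add(2, -1)))) = Mul(26, Add(-5, Mul(-1, 1))) = Mul(26, Add(-5, -1)) = Mul(26, -6) = -156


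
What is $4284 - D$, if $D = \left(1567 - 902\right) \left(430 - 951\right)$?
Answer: $350749$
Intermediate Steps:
$D = -346465$ ($D = 665 \left(-521\right) = -346465$)
$4284 - D = 4284 - -346465 = 4284 + 346465 = 350749$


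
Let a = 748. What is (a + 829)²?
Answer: 2486929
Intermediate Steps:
(a + 829)² = (748 + 829)² = 1577² = 2486929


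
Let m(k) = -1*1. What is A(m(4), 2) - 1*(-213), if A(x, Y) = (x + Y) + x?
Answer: 213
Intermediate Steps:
m(k) = -1
A(x, Y) = Y + 2*x (A(x, Y) = (Y + x) + x = Y + 2*x)
A(m(4), 2) - 1*(-213) = (2 + 2*(-1)) - 1*(-213) = (2 - 2) + 213 = 0 + 213 = 213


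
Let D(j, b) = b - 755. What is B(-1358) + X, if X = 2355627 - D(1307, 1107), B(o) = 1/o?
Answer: 3198463449/1358 ≈ 2.3553e+6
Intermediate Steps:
D(j, b) = -755 + b
X = 2355275 (X = 2355627 - (-755 + 1107) = 2355627 - 1*352 = 2355627 - 352 = 2355275)
B(-1358) + X = 1/(-1358) + 2355275 = -1/1358 + 2355275 = 3198463449/1358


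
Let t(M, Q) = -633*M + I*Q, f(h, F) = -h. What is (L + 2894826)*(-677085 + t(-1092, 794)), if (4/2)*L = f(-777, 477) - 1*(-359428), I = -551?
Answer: -2603498911951/2 ≈ -1.3017e+12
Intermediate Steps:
L = 360205/2 (L = (-1*(-777) - 1*(-359428))/2 = (777 + 359428)/2 = (½)*360205 = 360205/2 ≈ 1.8010e+5)
t(M, Q) = -633*M - 551*Q
(L + 2894826)*(-677085 + t(-1092, 794)) = (360205/2 + 2894826)*(-677085 + (-633*(-1092) - 551*794)) = 6149857*(-677085 + (691236 - 437494))/2 = 6149857*(-677085 + 253742)/2 = (6149857/2)*(-423343) = -2603498911951/2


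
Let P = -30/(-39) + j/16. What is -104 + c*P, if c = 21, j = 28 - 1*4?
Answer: -1465/26 ≈ -56.346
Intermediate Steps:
j = 24 (j = 28 - 4 = 24)
P = 59/26 (P = -30/(-39) + 24/16 = -30*(-1/39) + 24*(1/16) = 10/13 + 3/2 = 59/26 ≈ 2.2692)
-104 + c*P = -104 + 21*(59/26) = -104 + 1239/26 = -1465/26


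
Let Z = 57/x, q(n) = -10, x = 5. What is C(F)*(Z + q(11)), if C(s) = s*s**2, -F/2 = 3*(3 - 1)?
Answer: -12096/5 ≈ -2419.2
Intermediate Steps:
F = -12 (F = -6*(3 - 1) = -6*2 = -2*6 = -12)
Z = 57/5 ≈ 11.400
C(s) = s**3
C(F)*(Z + q(11)) = (-12)**3*(57/5 - 10) = -1728*7/5 = -12096/5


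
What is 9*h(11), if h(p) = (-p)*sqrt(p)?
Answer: -99*sqrt(11) ≈ -328.35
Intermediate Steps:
h(p) = -p**(3/2)
9*h(11) = 9*(-11**(3/2)) = 9*(-11*sqrt(11)) = -99*sqrt(11)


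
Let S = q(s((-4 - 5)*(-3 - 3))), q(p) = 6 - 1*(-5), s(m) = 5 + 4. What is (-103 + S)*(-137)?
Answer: 12604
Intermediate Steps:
s(m) = 9
q(p) = 11 (q(p) = 6 + 5 = 11)
S = 11
(-103 + S)*(-137) = (-103 + 11)*(-137) = -92*(-137) = 12604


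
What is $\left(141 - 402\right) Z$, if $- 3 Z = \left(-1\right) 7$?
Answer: $-609$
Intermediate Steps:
$Z = \frac{7}{3}$ ($Z = - \frac{\left(-1\right) 7}{3} = \left(- \frac{1}{3}\right) \left(-7\right) = \frac{7}{3} \approx 2.3333$)
$\left(141 - 402\right) Z = \left(141 - 402\right) \frac{7}{3} = \left(-261\right) \frac{7}{3} = -609$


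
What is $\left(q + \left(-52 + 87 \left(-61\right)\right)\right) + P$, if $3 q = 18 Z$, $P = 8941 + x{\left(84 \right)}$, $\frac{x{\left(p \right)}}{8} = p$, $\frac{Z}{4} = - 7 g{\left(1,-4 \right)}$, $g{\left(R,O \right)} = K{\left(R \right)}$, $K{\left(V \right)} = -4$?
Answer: $4926$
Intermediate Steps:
$g{\left(R,O \right)} = -4$
$Z = 112$ ($Z = 4 \left(\left(-7\right) \left(-4\right)\right) = 4 \cdot 28 = 112$)
$x{\left(p \right)} = 8 p$
$P = 9613$ ($P = 8941 + 8 \cdot 84 = 8941 + 672 = 9613$)
$q = 672$ ($q = \frac{18 \cdot 112}{3} = \frac{1}{3} \cdot 2016 = 672$)
$\left(q + \left(-52 + 87 \left(-61\right)\right)\right) + P = \left(672 + \left(-52 + 87 \left(-61\right)\right)\right) + 9613 = \left(672 - 5359\right) + 9613 = -4687 + 9613 = 4926$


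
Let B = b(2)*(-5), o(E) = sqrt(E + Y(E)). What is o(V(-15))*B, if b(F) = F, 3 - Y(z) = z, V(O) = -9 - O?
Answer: -10*sqrt(3) ≈ -17.320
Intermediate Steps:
Y(z) = 3 - z
o(E) = sqrt(3) (o(E) = sqrt(E + (3 - E)) = sqrt(3))
B = -10 (B = 2*(-5) = -10)
o(V(-15))*B = sqrt(3)*(-10) = -10*sqrt(3)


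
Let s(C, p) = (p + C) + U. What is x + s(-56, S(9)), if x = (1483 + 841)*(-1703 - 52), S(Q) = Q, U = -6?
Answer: -4078673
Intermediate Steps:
s(C, p) = -6 + C + p (s(C, p) = (p + C) - 6 = (C + p) - 6 = -6 + C + p)
x = -4078620 (x = 2324*(-1755) = -4078620)
x + s(-56, S(9)) = -4078620 + (-6 - 56 + 9) = -4078620 - 53 = -4078673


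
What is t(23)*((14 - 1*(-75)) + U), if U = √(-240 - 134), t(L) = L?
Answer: 2047 + 23*I*√374 ≈ 2047.0 + 444.8*I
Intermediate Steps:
U = I*√374 (U = √(-374) = I*√374 ≈ 19.339*I)
t(23)*((14 - 1*(-75)) + U) = 23*((14 - 1*(-75)) + I*√374) = 23*((14 + 75) + I*√374) = 23*(89 + I*√374) = 2047 + 23*I*√374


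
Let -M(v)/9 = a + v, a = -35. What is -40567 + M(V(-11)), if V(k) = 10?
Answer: -40342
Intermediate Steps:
M(v) = 315 - 9*v (M(v) = -9*(-35 + v) = 315 - 9*v)
-40567 + M(V(-11)) = -40567 + (315 - 9*10) = -40567 + (315 - 90) = -40567 + 225 = -40342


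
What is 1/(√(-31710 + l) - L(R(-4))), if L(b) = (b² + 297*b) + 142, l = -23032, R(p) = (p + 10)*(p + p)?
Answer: 5905/69765421 - I*√54742/139530842 ≈ 8.4641e-5 - 1.6768e-6*I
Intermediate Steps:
R(p) = 2*p*(10 + p) (R(p) = (10 + p)*(2*p) = 2*p*(10 + p))
L(b) = 142 + b² + 297*b
1/(√(-31710 + l) - L(R(-4))) = 1/(√(-31710 - 23032) - (142 + (2*(-4)*(10 - 4))² + 297*(2*(-4)*(10 - 4)))) = 1/(√(-54742) - (142 + (2*(-4)*6)² + 297*(2*(-4)*6))) = 1/(I*√54742 - (142 + (-48)² + 297*(-48))) = 1/(I*√54742 - (142 + 2304 - 14256)) = 1/(I*√54742 - 1*(-11810)) = 1/(I*√54742 + 11810) = 1/(11810 + I*√54742)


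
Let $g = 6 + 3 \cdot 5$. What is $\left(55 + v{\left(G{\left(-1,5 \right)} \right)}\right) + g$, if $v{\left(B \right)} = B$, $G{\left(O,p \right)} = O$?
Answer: $75$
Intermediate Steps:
$g = 21$ ($g = 6 + 15 = 21$)
$\left(55 + v{\left(G{\left(-1,5 \right)} \right)}\right) + g = \left(55 - 1\right) + 21 = 54 + 21 = 75$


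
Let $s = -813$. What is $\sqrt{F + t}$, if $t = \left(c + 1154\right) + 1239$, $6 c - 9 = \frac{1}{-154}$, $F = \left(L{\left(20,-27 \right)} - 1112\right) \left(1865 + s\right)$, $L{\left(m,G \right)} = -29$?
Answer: $\frac{i \sqrt{255692571981}}{462} \approx 1094.5 i$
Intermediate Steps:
$F = -1200332$ ($F = \left(-29 - 1112\right) \left(1865 - 813\right) = \left(-1141\right) 1052 = -1200332$)
$c = \frac{1385}{924}$ ($c = \frac{3}{2} + \frac{1}{6 \left(-154\right)} = \frac{3}{2} + \frac{1}{6} \left(- \frac{1}{154}\right) = \frac{3}{2} - \frac{1}{924} = \frac{1385}{924} \approx 1.4989$)
$t = \frac{2212517}{924}$ ($t = \left(\frac{1385}{924} + 1154\right) + 1239 = \frac{1067681}{924} + 1239 = \frac{2212517}{924} \approx 2394.5$)
$\sqrt{F + t} = \sqrt{-1200332 + \frac{2212517}{924}} = \sqrt{- \frac{1106894251}{924}} = \frac{i \sqrt{255692571981}}{462}$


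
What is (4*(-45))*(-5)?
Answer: 900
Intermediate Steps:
(4*(-45))*(-5) = -180*(-5) = 900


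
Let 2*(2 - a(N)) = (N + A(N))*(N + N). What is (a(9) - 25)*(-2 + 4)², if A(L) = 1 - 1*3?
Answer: -344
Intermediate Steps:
A(L) = -2 (A(L) = 1 - 3 = -2)
a(N) = 2 - N*(-2 + N) (a(N) = 2 - (N - 2)*(N + N)/2 = 2 - (-2 + N)*2*N/2 = 2 - N*(-2 + N))
(a(9) - 25)*(-2 + 4)² = ((2 - 1*9² + 2*9) - 25)*(-2 + 4)² = ((2 - 1*81 + 18) - 25)*2² = ((2 - 81 + 18) - 25)*4 = (-61 - 25)*4 = -86*4 = -344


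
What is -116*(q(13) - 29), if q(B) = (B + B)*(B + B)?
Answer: -75052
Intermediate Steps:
q(B) = 4*B² (q(B) = (2*B)*(2*B) = 4*B²)
-116*(q(13) - 29) = -116*(4*13² - 29) = -116*(4*169 - 29) = -116*(676 - 29) = -116*647 = -75052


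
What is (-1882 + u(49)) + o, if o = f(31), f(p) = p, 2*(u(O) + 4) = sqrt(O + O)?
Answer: -1855 + 7*sqrt(2)/2 ≈ -1850.1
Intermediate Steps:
u(O) = -4 + sqrt(2)*sqrt(O)/2 (u(O) = -4 + sqrt(O + O)/2 = -4 + sqrt(2*O)/2 = -4 + (sqrt(2)*sqrt(O))/2 = -4 + sqrt(2)*sqrt(O)/2)
o = 31
(-1882 + u(49)) + o = (-1882 + (-4 + sqrt(2)*sqrt(49)/2)) + 31 = (-1882 + (-4 + (1/2)*sqrt(2)*7)) + 31 = (-1882 + (-4 + 7*sqrt(2)/2)) + 31 = (-1886 + 7*sqrt(2)/2) + 31 = -1855 + 7*sqrt(2)/2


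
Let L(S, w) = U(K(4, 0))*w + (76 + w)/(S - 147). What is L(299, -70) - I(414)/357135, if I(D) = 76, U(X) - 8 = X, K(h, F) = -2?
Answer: -11398683571/27142260 ≈ -419.96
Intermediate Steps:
U(X) = 8 + X
L(S, w) = 6*w + (76 + w)/(-147 + S) (L(S, w) = (8 - 2)*w + (76 + w)/(S - 147) = 6*w + (76 + w)/(-147 + S))
L(299, -70) - I(414)/357135 = (76 - 881*(-70) + 6*299*(-70))/(-147 + 299) - 76/357135 = (76 + 61670 - 125580)/152 - 76/357135 = (1/152)*(-63834) - 1*76/357135 = -31917/76 - 76/357135 = -11398683571/27142260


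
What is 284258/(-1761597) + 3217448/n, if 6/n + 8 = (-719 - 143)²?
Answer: 701902362268650478/1761597 ≈ 3.9845e+11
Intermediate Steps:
n = 3/371518 (n = 6/(-8 + (-719 - 143)²) = 6/(-8 + (-862)²) = 6/(-8 + 743044) = 6/743036 = 6*(1/743036) = 3/371518 ≈ 8.0750e-6)
284258/(-1761597) + 3217448/n = 284258/(-1761597) + 3217448/(3/371518) = 284258*(-1/1761597) + 3217448*(371518/3) = -284258/1761597 + 1195339846064/3 = 701902362268650478/1761597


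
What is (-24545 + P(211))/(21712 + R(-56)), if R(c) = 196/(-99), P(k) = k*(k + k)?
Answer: 6385203/2149292 ≈ 2.9708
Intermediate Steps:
P(k) = 2*k**2 (P(k) = k*(2*k) = 2*k**2)
R(c) = -196/99 (R(c) = 196*(-1/99) = -196/99)
(-24545 + P(211))/(21712 + R(-56)) = (-24545 + 2*211**2)/(21712 - 196/99) = (-24545 + 2*44521)/(2149292/99) = (-24545 + 89042)*(99/2149292) = 64497*(99/2149292) = 6385203/2149292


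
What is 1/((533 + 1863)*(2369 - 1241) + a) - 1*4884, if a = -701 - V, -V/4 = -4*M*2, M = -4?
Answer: -13197129659/2702115 ≈ -4884.0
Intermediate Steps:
V = -128 (V = -4*(-4*(-4))*2 = -64*2 = -4*32 = -128)
a = -573 (a = -701 - 1*(-128) = -701 + 128 = -573)
1/((533 + 1863)*(2369 - 1241) + a) - 1*4884 = 1/((533 + 1863)*(2369 - 1241) - 573) - 1*4884 = 1/(2396*1128 - 573) - 4884 = 1/(2702688 - 573) - 4884 = 1/2702115 - 4884 = -13197129659/2702115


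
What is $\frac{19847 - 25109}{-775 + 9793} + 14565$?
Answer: $\frac{21890318}{1503} \approx 14564.0$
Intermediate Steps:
$\frac{19847 - 25109}{-775 + 9793} + 14565 = - \frac{5262}{9018} + 14565 = \left(-5262\right) \frac{1}{9018} + 14565 = - \frac{877}{1503} + 14565 = \frac{21890318}{1503}$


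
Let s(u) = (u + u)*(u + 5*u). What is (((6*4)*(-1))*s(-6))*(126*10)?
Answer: -13063680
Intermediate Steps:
s(u) = 12*u² (s(u) = (2*u)*(6*u) = 12*u²)
(((6*4)*(-1))*s(-6))*(126*10) = (((6*4)*(-1))*(12*(-6)²))*(126*10) = ((24*(-1))*(12*36))*1260 = -24*432*1260 = -10368*1260 = -13063680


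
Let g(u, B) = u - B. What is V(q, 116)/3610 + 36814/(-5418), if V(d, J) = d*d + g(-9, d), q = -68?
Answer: -53763023/9779490 ≈ -5.4975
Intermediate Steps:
V(d, J) = -9 + d² - d (V(d, J) = d*d + (-9 - d) = d² + (-9 - d) = -9 + d² - d)
V(q, 116)/3610 + 36814/(-5418) = (-9 + (-68)² - 1*(-68))/3610 + 36814/(-5418) = (-9 + 4624 + 68)*(1/3610) + 36814*(-1/5418) = 4683*(1/3610) - 18407/2709 = 4683/3610 - 18407/2709 = -53763023/9779490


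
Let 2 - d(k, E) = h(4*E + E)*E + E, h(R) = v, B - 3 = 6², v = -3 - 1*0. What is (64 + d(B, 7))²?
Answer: 6400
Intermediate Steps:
v = -3 (v = -3 + 0 = -3)
B = 39 (B = 3 + 6² = 3 + 36 = 39)
h(R) = -3
d(k, E) = 2 + 2*E (d(k, E) = 2 - (-3*E + E) = 2 - (-2)*E = 2 + 2*E)
(64 + d(B, 7))² = (64 + (2 + 2*7))² = (64 + (2 + 14))² = (64 + 16)² = 80² = 6400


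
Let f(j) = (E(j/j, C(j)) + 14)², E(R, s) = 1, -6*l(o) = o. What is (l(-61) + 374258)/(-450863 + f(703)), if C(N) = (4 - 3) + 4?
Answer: -2245609/2703828 ≈ -0.83053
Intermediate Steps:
C(N) = 5 (C(N) = 1 + 4 = 5)
l(o) = -o/6
f(j) = 225 (f(j) = (1 + 14)² = 15² = 225)
(l(-61) + 374258)/(-450863 + f(703)) = (-⅙*(-61) + 374258)/(-450863 + 225) = (61/6 + 374258)/(-450638) = (2245609/6)*(-1/450638) = -2245609/2703828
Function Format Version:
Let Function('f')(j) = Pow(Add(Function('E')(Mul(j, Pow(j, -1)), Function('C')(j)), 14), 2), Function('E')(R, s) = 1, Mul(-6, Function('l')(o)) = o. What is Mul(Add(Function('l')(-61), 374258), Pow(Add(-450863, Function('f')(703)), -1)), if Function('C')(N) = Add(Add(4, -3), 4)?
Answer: Rational(-2245609, 2703828) ≈ -0.83053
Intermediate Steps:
Function('C')(N) = 5 (Function('C')(N) = Add(1, 4) = 5)
Function('l')(o) = Mul(Rational(-1, 6), o)
Function('f')(j) = 225 (Function('f')(j) = Pow(Add(1, 14), 2) = Pow(15, 2) = 225)
Mul(Add(Function('l')(-61), 374258), Pow(Add(-450863, Function('f')(703)), -1)) = Mul(Add(Mul(Rational(-1, 6), -61), 374258), Pow(Add(-450863, 225), -1)) = Mul(Add(Rational(61, 6), 374258), Pow(-450638, -1)) = Mul(Rational(2245609, 6), Rational(-1, 450638)) = Rational(-2245609, 2703828)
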